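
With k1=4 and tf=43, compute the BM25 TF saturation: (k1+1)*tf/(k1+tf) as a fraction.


BM25 TF component = (k1+1)*tf / (k1+tf)
k1 = 4, tf = 43
Numerator = (4+1)*43 = 215
Denominator = 4 + 43 = 47
= 215/47 = 215/47

215/47


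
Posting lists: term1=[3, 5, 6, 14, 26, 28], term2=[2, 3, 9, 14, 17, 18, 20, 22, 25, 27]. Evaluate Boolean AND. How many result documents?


Boolean AND: find intersection of posting lists
term1 docs: [3, 5, 6, 14, 26, 28]
term2 docs: [2, 3, 9, 14, 17, 18, 20, 22, 25, 27]
Intersection: [3, 14]
|intersection| = 2

2


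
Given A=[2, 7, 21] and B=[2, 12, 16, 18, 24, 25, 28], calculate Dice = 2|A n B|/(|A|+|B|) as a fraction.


A intersect B = [2]
|A intersect B| = 1
|A| = 3, |B| = 7
Dice = 2*1 / (3+7)
= 2 / 10 = 1/5

1/5


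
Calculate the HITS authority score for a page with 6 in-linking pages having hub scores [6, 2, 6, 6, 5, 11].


Authority = sum of hub scores of in-linkers
In-link 1: hub score = 6
In-link 2: hub score = 2
In-link 3: hub score = 6
In-link 4: hub score = 6
In-link 5: hub score = 5
In-link 6: hub score = 11
Authority = 6 + 2 + 6 + 6 + 5 + 11 = 36

36


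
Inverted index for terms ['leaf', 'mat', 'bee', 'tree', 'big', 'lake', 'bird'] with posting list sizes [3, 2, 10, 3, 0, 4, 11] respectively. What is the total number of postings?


Summing posting list sizes:
'leaf': 3 postings
'mat': 2 postings
'bee': 10 postings
'tree': 3 postings
'big': 0 postings
'lake': 4 postings
'bird': 11 postings
Total = 3 + 2 + 10 + 3 + 0 + 4 + 11 = 33

33


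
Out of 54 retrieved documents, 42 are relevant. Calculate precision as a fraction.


Precision = relevant_retrieved / total_retrieved
= 42 / 54
= 42 / (42 + 12)
= 7/9

7/9


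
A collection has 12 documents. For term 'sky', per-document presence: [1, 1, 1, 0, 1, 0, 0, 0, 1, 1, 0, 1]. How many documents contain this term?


Checking each document for 'sky':
Doc 1: present
Doc 2: present
Doc 3: present
Doc 4: absent
Doc 5: present
Doc 6: absent
Doc 7: absent
Doc 8: absent
Doc 9: present
Doc 10: present
Doc 11: absent
Doc 12: present
df = sum of presences = 1 + 1 + 1 + 0 + 1 + 0 + 0 + 0 + 1 + 1 + 0 + 1 = 7

7


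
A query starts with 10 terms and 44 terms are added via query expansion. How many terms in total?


Original terms: 10
Expansion terms: 44
Total = 10 + 44 = 54

54


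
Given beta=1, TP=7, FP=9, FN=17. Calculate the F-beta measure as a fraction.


P = TP/(TP+FP) = 7/16 = 7/16
R = TP/(TP+FN) = 7/24 = 7/24
beta^2 = 1^2 = 1
(1 + beta^2) = 2
Numerator = (1+beta^2)*P*R = 49/192
Denominator = beta^2*P + R = 7/16 + 7/24 = 35/48
F_beta = 7/20

7/20


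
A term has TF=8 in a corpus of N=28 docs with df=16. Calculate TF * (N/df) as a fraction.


TF * (N/df)
= 8 * (28/16)
= 8 * 7/4
= 14

14


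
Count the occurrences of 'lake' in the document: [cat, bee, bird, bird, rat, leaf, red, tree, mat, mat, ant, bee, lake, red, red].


Document has 15 words
Scanning for 'lake':
Found at positions: [12]
Count = 1

1


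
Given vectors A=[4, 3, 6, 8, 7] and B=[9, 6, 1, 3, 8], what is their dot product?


Dot product = sum of element-wise products
A[0]*B[0] = 4*9 = 36
A[1]*B[1] = 3*6 = 18
A[2]*B[2] = 6*1 = 6
A[3]*B[3] = 8*3 = 24
A[4]*B[4] = 7*8 = 56
Sum = 36 + 18 + 6 + 24 + 56 = 140

140


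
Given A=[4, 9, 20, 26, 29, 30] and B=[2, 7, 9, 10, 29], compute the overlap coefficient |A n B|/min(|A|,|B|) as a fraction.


A intersect B = [9, 29]
|A intersect B| = 2
min(|A|, |B|) = min(6, 5) = 5
Overlap = 2 / 5 = 2/5

2/5


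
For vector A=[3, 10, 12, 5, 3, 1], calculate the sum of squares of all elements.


|A|^2 = sum of squared components
A[0]^2 = 3^2 = 9
A[1]^2 = 10^2 = 100
A[2]^2 = 12^2 = 144
A[3]^2 = 5^2 = 25
A[4]^2 = 3^2 = 9
A[5]^2 = 1^2 = 1
Sum = 9 + 100 + 144 + 25 + 9 + 1 = 288

288


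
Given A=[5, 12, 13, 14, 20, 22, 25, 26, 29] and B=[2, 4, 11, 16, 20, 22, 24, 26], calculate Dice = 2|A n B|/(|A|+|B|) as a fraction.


A intersect B = [20, 22, 26]
|A intersect B| = 3
|A| = 9, |B| = 8
Dice = 2*3 / (9+8)
= 6 / 17 = 6/17

6/17


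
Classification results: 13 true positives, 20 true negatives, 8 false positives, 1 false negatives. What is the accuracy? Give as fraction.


Accuracy = (TP + TN) / (TP + TN + FP + FN)
TP + TN = 13 + 20 = 33
Total = 13 + 20 + 8 + 1 = 42
Accuracy = 33 / 42 = 11/14

11/14


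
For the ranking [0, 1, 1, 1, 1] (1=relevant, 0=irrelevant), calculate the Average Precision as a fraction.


Computing P@k for each relevant position:
Position 1: not relevant
Position 2: relevant, P@2 = 1/2 = 1/2
Position 3: relevant, P@3 = 2/3 = 2/3
Position 4: relevant, P@4 = 3/4 = 3/4
Position 5: relevant, P@5 = 4/5 = 4/5
Sum of P@k = 1/2 + 2/3 + 3/4 + 4/5 = 163/60
AP = 163/60 / 4 = 163/240

163/240


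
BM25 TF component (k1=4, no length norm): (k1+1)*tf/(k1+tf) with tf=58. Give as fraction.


BM25 TF component = (k1+1)*tf / (k1+tf)
k1 = 4, tf = 58
Numerator = (4+1)*58 = 290
Denominator = 4 + 58 = 62
= 290/62 = 145/31

145/31


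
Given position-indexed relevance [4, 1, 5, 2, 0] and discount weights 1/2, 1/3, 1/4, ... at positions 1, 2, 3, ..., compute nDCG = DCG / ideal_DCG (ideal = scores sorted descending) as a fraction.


Position discount weights w_i = 1/(i+1) for i=1..5:
Weights = [1/2, 1/3, 1/4, 1/5, 1/6]
Actual relevance: [4, 1, 5, 2, 0]
DCG = 4/2 + 1/3 + 5/4 + 2/5 + 0/6 = 239/60
Ideal relevance (sorted desc): [5, 4, 2, 1, 0]
Ideal DCG = 5/2 + 4/3 + 2/4 + 1/5 + 0/6 = 68/15
nDCG = DCG / ideal_DCG = 239/60 / 68/15 = 239/272

239/272


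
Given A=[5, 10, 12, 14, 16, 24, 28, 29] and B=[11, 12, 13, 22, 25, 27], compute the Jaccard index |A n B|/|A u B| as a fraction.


A intersect B = [12]
|A intersect B| = 1
A union B = [5, 10, 11, 12, 13, 14, 16, 22, 24, 25, 27, 28, 29]
|A union B| = 13
Jaccard = 1/13 = 1/13

1/13


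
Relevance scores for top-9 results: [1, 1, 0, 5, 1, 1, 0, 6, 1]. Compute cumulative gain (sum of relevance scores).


Cumulative Gain = sum of relevance scores
Position 1: rel=1, running sum=1
Position 2: rel=1, running sum=2
Position 3: rel=0, running sum=2
Position 4: rel=5, running sum=7
Position 5: rel=1, running sum=8
Position 6: rel=1, running sum=9
Position 7: rel=0, running sum=9
Position 8: rel=6, running sum=15
Position 9: rel=1, running sum=16
CG = 16

16


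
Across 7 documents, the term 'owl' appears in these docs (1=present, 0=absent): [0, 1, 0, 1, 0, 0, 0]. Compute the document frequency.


Checking each document for 'owl':
Doc 1: absent
Doc 2: present
Doc 3: absent
Doc 4: present
Doc 5: absent
Doc 6: absent
Doc 7: absent
df = sum of presences = 0 + 1 + 0 + 1 + 0 + 0 + 0 = 2

2


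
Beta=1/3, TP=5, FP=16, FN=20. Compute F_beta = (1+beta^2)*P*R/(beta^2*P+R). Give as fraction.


P = TP/(TP+FP) = 5/21 = 5/21
R = TP/(TP+FN) = 5/25 = 1/5
beta^2 = 1/3^2 = 1/9
(1 + beta^2) = 10/9
Numerator = (1+beta^2)*P*R = 10/189
Denominator = beta^2*P + R = 5/189 + 1/5 = 214/945
F_beta = 25/107

25/107


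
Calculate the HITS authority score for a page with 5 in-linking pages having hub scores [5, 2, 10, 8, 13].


Authority = sum of hub scores of in-linkers
In-link 1: hub score = 5
In-link 2: hub score = 2
In-link 3: hub score = 10
In-link 4: hub score = 8
In-link 5: hub score = 13
Authority = 5 + 2 + 10 + 8 + 13 = 38

38


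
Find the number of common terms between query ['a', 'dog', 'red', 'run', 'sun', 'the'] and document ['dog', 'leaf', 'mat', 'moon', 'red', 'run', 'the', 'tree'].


Query terms: ['a', 'dog', 'red', 'run', 'sun', 'the']
Document terms: ['dog', 'leaf', 'mat', 'moon', 'red', 'run', 'the', 'tree']
Common terms: ['dog', 'red', 'run', 'the']
Overlap count = 4

4


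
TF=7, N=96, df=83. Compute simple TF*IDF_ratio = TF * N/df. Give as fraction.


TF * (N/df)
= 7 * (96/83)
= 7 * 96/83
= 672/83

672/83


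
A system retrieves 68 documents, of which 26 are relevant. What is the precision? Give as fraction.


Precision = relevant_retrieved / total_retrieved
= 26 / 68
= 26 / (26 + 42)
= 13/34

13/34


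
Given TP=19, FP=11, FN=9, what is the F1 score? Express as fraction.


F1 = 2 * P * R / (P + R)
P = TP/(TP+FP) = 19/30 = 19/30
R = TP/(TP+FN) = 19/28 = 19/28
2 * P * R = 2 * 19/30 * 19/28 = 361/420
P + R = 19/30 + 19/28 = 551/420
F1 = 361/420 / 551/420 = 19/29

19/29


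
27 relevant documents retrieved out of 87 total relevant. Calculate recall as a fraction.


Recall = retrieved_relevant / total_relevant
= 27 / 87
= 27 / (27 + 60)
= 9/29

9/29


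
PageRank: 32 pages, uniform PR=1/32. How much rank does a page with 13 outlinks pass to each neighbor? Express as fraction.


Initial PR = 1/32 = 1/32
Outlinks = 13
Contribution per link = PR / outlinks
= 1/32 / 13
= 1/416

1/416


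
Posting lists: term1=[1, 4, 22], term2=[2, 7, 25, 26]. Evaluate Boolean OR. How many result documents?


Boolean OR: find union of posting lists
term1 docs: [1, 4, 22]
term2 docs: [2, 7, 25, 26]
Union: [1, 2, 4, 7, 22, 25, 26]
|union| = 7

7


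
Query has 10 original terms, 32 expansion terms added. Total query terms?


Original terms: 10
Expansion terms: 32
Total = 10 + 32 = 42

42


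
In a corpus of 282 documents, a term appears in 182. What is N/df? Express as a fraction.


IDF ratio = N / df
= 282 / 182
= 141/91

141/91


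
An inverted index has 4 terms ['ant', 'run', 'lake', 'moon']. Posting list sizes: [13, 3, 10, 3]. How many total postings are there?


Summing posting list sizes:
'ant': 13 postings
'run': 3 postings
'lake': 10 postings
'moon': 3 postings
Total = 13 + 3 + 10 + 3 = 29

29


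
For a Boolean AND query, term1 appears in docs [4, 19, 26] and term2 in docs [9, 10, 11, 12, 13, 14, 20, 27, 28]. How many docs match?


Boolean AND: find intersection of posting lists
term1 docs: [4, 19, 26]
term2 docs: [9, 10, 11, 12, 13, 14, 20, 27, 28]
Intersection: []
|intersection| = 0

0


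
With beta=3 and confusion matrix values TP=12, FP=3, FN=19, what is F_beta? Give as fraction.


P = TP/(TP+FP) = 12/15 = 4/5
R = TP/(TP+FN) = 12/31 = 12/31
beta^2 = 3^2 = 9
(1 + beta^2) = 10
Numerator = (1+beta^2)*P*R = 96/31
Denominator = beta^2*P + R = 36/5 + 12/31 = 1176/155
F_beta = 20/49

20/49


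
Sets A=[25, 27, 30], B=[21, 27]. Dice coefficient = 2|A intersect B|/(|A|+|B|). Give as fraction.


A intersect B = [27]
|A intersect B| = 1
|A| = 3, |B| = 2
Dice = 2*1 / (3+2)
= 2 / 5 = 2/5

2/5


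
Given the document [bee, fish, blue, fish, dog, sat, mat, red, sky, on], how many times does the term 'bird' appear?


Document has 10 words
Scanning for 'bird':
Term not found in document
Count = 0

0


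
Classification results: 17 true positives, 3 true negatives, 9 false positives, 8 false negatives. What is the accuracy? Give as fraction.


Accuracy = (TP + TN) / (TP + TN + FP + FN)
TP + TN = 17 + 3 = 20
Total = 17 + 3 + 9 + 8 = 37
Accuracy = 20 / 37 = 20/37

20/37


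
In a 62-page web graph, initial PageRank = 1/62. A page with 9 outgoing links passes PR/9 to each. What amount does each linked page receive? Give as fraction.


Initial PR = 1/62 = 1/62
Outlinks = 9
Contribution per link = PR / outlinks
= 1/62 / 9
= 1/558

1/558


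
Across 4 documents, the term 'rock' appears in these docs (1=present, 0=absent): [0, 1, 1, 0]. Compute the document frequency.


Checking each document for 'rock':
Doc 1: absent
Doc 2: present
Doc 3: present
Doc 4: absent
df = sum of presences = 0 + 1 + 1 + 0 = 2

2


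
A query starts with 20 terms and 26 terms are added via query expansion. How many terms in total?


Original terms: 20
Expansion terms: 26
Total = 20 + 26 = 46

46


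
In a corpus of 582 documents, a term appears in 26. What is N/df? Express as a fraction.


IDF ratio = N / df
= 582 / 26
= 291/13

291/13


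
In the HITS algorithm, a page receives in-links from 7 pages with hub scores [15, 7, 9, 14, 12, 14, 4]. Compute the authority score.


Authority = sum of hub scores of in-linkers
In-link 1: hub score = 15
In-link 2: hub score = 7
In-link 3: hub score = 9
In-link 4: hub score = 14
In-link 5: hub score = 12
In-link 6: hub score = 14
In-link 7: hub score = 4
Authority = 15 + 7 + 9 + 14 + 12 + 14 + 4 = 75

75


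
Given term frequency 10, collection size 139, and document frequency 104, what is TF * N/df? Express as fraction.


TF * (N/df)
= 10 * (139/104)
= 10 * 139/104
= 695/52

695/52


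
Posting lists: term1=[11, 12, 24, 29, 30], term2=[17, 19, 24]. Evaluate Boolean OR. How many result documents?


Boolean OR: find union of posting lists
term1 docs: [11, 12, 24, 29, 30]
term2 docs: [17, 19, 24]
Union: [11, 12, 17, 19, 24, 29, 30]
|union| = 7

7


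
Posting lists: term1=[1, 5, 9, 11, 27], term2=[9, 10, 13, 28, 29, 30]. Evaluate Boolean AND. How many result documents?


Boolean AND: find intersection of posting lists
term1 docs: [1, 5, 9, 11, 27]
term2 docs: [9, 10, 13, 28, 29, 30]
Intersection: [9]
|intersection| = 1

1


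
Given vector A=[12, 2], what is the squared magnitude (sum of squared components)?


|A|^2 = sum of squared components
A[0]^2 = 12^2 = 144
A[1]^2 = 2^2 = 4
Sum = 144 + 4 = 148

148


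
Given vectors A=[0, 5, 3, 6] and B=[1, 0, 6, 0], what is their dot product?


Dot product = sum of element-wise products
A[0]*B[0] = 0*1 = 0
A[1]*B[1] = 5*0 = 0
A[2]*B[2] = 3*6 = 18
A[3]*B[3] = 6*0 = 0
Sum = 0 + 0 + 18 + 0 = 18

18


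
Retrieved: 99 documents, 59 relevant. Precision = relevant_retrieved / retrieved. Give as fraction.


Precision = relevant_retrieved / total_retrieved
= 59 / 99
= 59 / (59 + 40)
= 59/99

59/99


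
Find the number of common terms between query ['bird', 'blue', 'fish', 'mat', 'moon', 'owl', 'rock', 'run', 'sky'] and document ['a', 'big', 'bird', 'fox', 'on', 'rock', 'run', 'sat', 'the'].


Query terms: ['bird', 'blue', 'fish', 'mat', 'moon', 'owl', 'rock', 'run', 'sky']
Document terms: ['a', 'big', 'bird', 'fox', 'on', 'rock', 'run', 'sat', 'the']
Common terms: ['bird', 'rock', 'run']
Overlap count = 3

3


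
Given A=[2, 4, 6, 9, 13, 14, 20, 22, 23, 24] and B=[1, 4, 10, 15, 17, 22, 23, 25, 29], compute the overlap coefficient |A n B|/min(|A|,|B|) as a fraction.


A intersect B = [4, 22, 23]
|A intersect B| = 3
min(|A|, |B|) = min(10, 9) = 9
Overlap = 3 / 9 = 1/3

1/3


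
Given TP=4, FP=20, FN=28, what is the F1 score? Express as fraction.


F1 = 2 * P * R / (P + R)
P = TP/(TP+FP) = 4/24 = 1/6
R = TP/(TP+FN) = 4/32 = 1/8
2 * P * R = 2 * 1/6 * 1/8 = 1/24
P + R = 1/6 + 1/8 = 7/24
F1 = 1/24 / 7/24 = 1/7

1/7


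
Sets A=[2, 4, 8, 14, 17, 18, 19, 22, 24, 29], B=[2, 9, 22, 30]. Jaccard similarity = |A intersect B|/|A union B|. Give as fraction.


A intersect B = [2, 22]
|A intersect B| = 2
A union B = [2, 4, 8, 9, 14, 17, 18, 19, 22, 24, 29, 30]
|A union B| = 12
Jaccard = 2/12 = 1/6

1/6


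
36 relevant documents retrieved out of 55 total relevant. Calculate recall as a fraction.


Recall = retrieved_relevant / total_relevant
= 36 / 55
= 36 / (36 + 19)
= 36/55

36/55


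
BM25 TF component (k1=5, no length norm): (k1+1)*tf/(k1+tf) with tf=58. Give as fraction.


BM25 TF component = (k1+1)*tf / (k1+tf)
k1 = 5, tf = 58
Numerator = (5+1)*58 = 348
Denominator = 5 + 58 = 63
= 348/63 = 116/21

116/21


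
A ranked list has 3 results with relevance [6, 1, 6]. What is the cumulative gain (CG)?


Cumulative Gain = sum of relevance scores
Position 1: rel=6, running sum=6
Position 2: rel=1, running sum=7
Position 3: rel=6, running sum=13
CG = 13

13


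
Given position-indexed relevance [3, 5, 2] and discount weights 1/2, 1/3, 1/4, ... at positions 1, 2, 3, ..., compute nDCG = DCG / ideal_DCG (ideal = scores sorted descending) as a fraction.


Position discount weights w_i = 1/(i+1) for i=1..3:
Weights = [1/2, 1/3, 1/4]
Actual relevance: [3, 5, 2]
DCG = 3/2 + 5/3 + 2/4 = 11/3
Ideal relevance (sorted desc): [5, 3, 2]
Ideal DCG = 5/2 + 3/3 + 2/4 = 4
nDCG = DCG / ideal_DCG = 11/3 / 4 = 11/12

11/12


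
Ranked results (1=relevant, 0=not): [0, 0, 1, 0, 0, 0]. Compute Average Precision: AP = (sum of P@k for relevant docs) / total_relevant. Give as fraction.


Computing P@k for each relevant position:
Position 1: not relevant
Position 2: not relevant
Position 3: relevant, P@3 = 1/3 = 1/3
Position 4: not relevant
Position 5: not relevant
Position 6: not relevant
Sum of P@k = 1/3 = 1/3
AP = 1/3 / 1 = 1/3

1/3


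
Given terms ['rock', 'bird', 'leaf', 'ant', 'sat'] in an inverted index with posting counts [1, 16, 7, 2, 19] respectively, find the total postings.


Summing posting list sizes:
'rock': 1 postings
'bird': 16 postings
'leaf': 7 postings
'ant': 2 postings
'sat': 19 postings
Total = 1 + 16 + 7 + 2 + 19 = 45

45


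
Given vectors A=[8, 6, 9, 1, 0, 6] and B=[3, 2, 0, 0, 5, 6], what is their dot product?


Dot product = sum of element-wise products
A[0]*B[0] = 8*3 = 24
A[1]*B[1] = 6*2 = 12
A[2]*B[2] = 9*0 = 0
A[3]*B[3] = 1*0 = 0
A[4]*B[4] = 0*5 = 0
A[5]*B[5] = 6*6 = 36
Sum = 24 + 12 + 0 + 0 + 0 + 36 = 72

72


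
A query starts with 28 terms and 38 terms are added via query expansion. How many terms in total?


Original terms: 28
Expansion terms: 38
Total = 28 + 38 = 66

66


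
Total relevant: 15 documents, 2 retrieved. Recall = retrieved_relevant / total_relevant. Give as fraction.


Recall = retrieved_relevant / total_relevant
= 2 / 15
= 2 / (2 + 13)
= 2/15

2/15


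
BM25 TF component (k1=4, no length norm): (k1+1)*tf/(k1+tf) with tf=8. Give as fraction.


BM25 TF component = (k1+1)*tf / (k1+tf)
k1 = 4, tf = 8
Numerator = (4+1)*8 = 40
Denominator = 4 + 8 = 12
= 40/12 = 10/3

10/3


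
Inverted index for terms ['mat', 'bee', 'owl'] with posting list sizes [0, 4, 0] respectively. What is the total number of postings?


Summing posting list sizes:
'mat': 0 postings
'bee': 4 postings
'owl': 0 postings
Total = 0 + 4 + 0 = 4

4


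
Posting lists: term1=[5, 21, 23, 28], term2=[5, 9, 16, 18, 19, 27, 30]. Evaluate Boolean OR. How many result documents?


Boolean OR: find union of posting lists
term1 docs: [5, 21, 23, 28]
term2 docs: [5, 9, 16, 18, 19, 27, 30]
Union: [5, 9, 16, 18, 19, 21, 23, 27, 28, 30]
|union| = 10

10


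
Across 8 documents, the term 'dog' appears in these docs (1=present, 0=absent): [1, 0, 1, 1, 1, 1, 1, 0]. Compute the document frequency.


Checking each document for 'dog':
Doc 1: present
Doc 2: absent
Doc 3: present
Doc 4: present
Doc 5: present
Doc 6: present
Doc 7: present
Doc 8: absent
df = sum of presences = 1 + 0 + 1 + 1 + 1 + 1 + 1 + 0 = 6

6


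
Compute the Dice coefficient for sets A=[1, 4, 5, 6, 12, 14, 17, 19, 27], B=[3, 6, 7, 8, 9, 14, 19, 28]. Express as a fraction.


A intersect B = [6, 14, 19]
|A intersect B| = 3
|A| = 9, |B| = 8
Dice = 2*3 / (9+8)
= 6 / 17 = 6/17

6/17


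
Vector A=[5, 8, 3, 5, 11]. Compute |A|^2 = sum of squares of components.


|A|^2 = sum of squared components
A[0]^2 = 5^2 = 25
A[1]^2 = 8^2 = 64
A[2]^2 = 3^2 = 9
A[3]^2 = 5^2 = 25
A[4]^2 = 11^2 = 121
Sum = 25 + 64 + 9 + 25 + 121 = 244

244


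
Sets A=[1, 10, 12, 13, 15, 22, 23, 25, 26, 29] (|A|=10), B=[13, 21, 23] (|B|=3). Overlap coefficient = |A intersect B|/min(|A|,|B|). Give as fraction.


A intersect B = [13, 23]
|A intersect B| = 2
min(|A|, |B|) = min(10, 3) = 3
Overlap = 2 / 3 = 2/3

2/3


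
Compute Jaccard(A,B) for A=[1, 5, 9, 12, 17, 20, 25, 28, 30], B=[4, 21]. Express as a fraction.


A intersect B = []
|A intersect B| = 0
A union B = [1, 4, 5, 9, 12, 17, 20, 21, 25, 28, 30]
|A union B| = 11
Jaccard = 0/11 = 0

0


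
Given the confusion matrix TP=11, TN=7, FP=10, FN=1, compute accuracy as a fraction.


Accuracy = (TP + TN) / (TP + TN + FP + FN)
TP + TN = 11 + 7 = 18
Total = 11 + 7 + 10 + 1 = 29
Accuracy = 18 / 29 = 18/29

18/29


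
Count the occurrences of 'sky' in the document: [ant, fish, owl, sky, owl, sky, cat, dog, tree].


Document has 9 words
Scanning for 'sky':
Found at positions: [3, 5]
Count = 2

2


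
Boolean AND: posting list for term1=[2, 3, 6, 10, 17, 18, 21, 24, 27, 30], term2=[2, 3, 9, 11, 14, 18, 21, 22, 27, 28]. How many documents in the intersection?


Boolean AND: find intersection of posting lists
term1 docs: [2, 3, 6, 10, 17, 18, 21, 24, 27, 30]
term2 docs: [2, 3, 9, 11, 14, 18, 21, 22, 27, 28]
Intersection: [2, 3, 18, 21, 27]
|intersection| = 5

5


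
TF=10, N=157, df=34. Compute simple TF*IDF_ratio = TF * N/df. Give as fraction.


TF * (N/df)
= 10 * (157/34)
= 10 * 157/34
= 785/17

785/17


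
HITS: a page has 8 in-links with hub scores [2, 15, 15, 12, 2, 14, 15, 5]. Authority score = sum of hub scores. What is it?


Authority = sum of hub scores of in-linkers
In-link 1: hub score = 2
In-link 2: hub score = 15
In-link 3: hub score = 15
In-link 4: hub score = 12
In-link 5: hub score = 2
In-link 6: hub score = 14
In-link 7: hub score = 15
In-link 8: hub score = 5
Authority = 2 + 15 + 15 + 12 + 2 + 14 + 15 + 5 = 80

80


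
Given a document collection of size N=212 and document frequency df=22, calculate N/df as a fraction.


IDF ratio = N / df
= 212 / 22
= 106/11

106/11


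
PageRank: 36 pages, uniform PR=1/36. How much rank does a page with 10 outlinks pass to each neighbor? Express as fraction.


Initial PR = 1/36 = 1/36
Outlinks = 10
Contribution per link = PR / outlinks
= 1/36 / 10
= 1/360

1/360


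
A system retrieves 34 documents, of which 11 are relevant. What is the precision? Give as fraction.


Precision = relevant_retrieved / total_retrieved
= 11 / 34
= 11 / (11 + 23)
= 11/34

11/34


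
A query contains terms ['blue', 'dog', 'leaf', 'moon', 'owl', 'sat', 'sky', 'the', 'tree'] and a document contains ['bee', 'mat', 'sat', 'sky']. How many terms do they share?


Query terms: ['blue', 'dog', 'leaf', 'moon', 'owl', 'sat', 'sky', 'the', 'tree']
Document terms: ['bee', 'mat', 'sat', 'sky']
Common terms: ['sat', 'sky']
Overlap count = 2

2


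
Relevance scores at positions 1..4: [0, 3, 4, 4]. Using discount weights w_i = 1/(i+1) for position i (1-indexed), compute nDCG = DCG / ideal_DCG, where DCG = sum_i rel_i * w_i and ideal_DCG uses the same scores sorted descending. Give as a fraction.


Position discount weights w_i = 1/(i+1) for i=1..4:
Weights = [1/2, 1/3, 1/4, 1/5]
Actual relevance: [0, 3, 4, 4]
DCG = 0/2 + 3/3 + 4/4 + 4/5 = 14/5
Ideal relevance (sorted desc): [4, 4, 3, 0]
Ideal DCG = 4/2 + 4/3 + 3/4 + 0/5 = 49/12
nDCG = DCG / ideal_DCG = 14/5 / 49/12 = 24/35

24/35


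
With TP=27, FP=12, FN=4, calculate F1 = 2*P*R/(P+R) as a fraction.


F1 = 2 * P * R / (P + R)
P = TP/(TP+FP) = 27/39 = 9/13
R = TP/(TP+FN) = 27/31 = 27/31
2 * P * R = 2 * 9/13 * 27/31 = 486/403
P + R = 9/13 + 27/31 = 630/403
F1 = 486/403 / 630/403 = 27/35

27/35


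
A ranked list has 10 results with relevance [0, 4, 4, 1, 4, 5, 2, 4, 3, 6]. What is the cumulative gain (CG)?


Cumulative Gain = sum of relevance scores
Position 1: rel=0, running sum=0
Position 2: rel=4, running sum=4
Position 3: rel=4, running sum=8
Position 4: rel=1, running sum=9
Position 5: rel=4, running sum=13
Position 6: rel=5, running sum=18
Position 7: rel=2, running sum=20
Position 8: rel=4, running sum=24
Position 9: rel=3, running sum=27
Position 10: rel=6, running sum=33
CG = 33

33


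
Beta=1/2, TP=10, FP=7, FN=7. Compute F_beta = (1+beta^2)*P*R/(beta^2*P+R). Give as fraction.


P = TP/(TP+FP) = 10/17 = 10/17
R = TP/(TP+FN) = 10/17 = 10/17
beta^2 = 1/2^2 = 1/4
(1 + beta^2) = 5/4
Numerator = (1+beta^2)*P*R = 125/289
Denominator = beta^2*P + R = 5/34 + 10/17 = 25/34
F_beta = 10/17

10/17


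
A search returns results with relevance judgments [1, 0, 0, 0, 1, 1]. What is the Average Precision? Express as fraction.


Computing P@k for each relevant position:
Position 1: relevant, P@1 = 1/1 = 1
Position 2: not relevant
Position 3: not relevant
Position 4: not relevant
Position 5: relevant, P@5 = 2/5 = 2/5
Position 6: relevant, P@6 = 3/6 = 1/2
Sum of P@k = 1 + 2/5 + 1/2 = 19/10
AP = 19/10 / 3 = 19/30

19/30


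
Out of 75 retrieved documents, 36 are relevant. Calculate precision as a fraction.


Precision = relevant_retrieved / total_retrieved
= 36 / 75
= 36 / (36 + 39)
= 12/25

12/25


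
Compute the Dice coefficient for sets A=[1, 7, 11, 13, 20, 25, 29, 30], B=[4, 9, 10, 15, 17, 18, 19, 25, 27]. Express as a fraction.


A intersect B = [25]
|A intersect B| = 1
|A| = 8, |B| = 9
Dice = 2*1 / (8+9)
= 2 / 17 = 2/17

2/17


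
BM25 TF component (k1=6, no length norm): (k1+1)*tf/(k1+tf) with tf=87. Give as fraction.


BM25 TF component = (k1+1)*tf / (k1+tf)
k1 = 6, tf = 87
Numerator = (6+1)*87 = 609
Denominator = 6 + 87 = 93
= 609/93 = 203/31

203/31


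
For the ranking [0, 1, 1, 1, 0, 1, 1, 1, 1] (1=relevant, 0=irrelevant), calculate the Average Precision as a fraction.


Computing P@k for each relevant position:
Position 1: not relevant
Position 2: relevant, P@2 = 1/2 = 1/2
Position 3: relevant, P@3 = 2/3 = 2/3
Position 4: relevant, P@4 = 3/4 = 3/4
Position 5: not relevant
Position 6: relevant, P@6 = 4/6 = 2/3
Position 7: relevant, P@7 = 5/7 = 5/7
Position 8: relevant, P@8 = 6/8 = 3/4
Position 9: relevant, P@9 = 7/9 = 7/9
Sum of P@k = 1/2 + 2/3 + 3/4 + 2/3 + 5/7 + 3/4 + 7/9 = 304/63
AP = 304/63 / 7 = 304/441

304/441


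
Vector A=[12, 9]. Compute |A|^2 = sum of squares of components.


|A|^2 = sum of squared components
A[0]^2 = 12^2 = 144
A[1]^2 = 9^2 = 81
Sum = 144 + 81 = 225

225


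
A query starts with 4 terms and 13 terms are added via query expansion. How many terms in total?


Original terms: 4
Expansion terms: 13
Total = 4 + 13 = 17

17


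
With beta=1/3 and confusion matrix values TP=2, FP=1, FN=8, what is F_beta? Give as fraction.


P = TP/(TP+FP) = 2/3 = 2/3
R = TP/(TP+FN) = 2/10 = 1/5
beta^2 = 1/3^2 = 1/9
(1 + beta^2) = 10/9
Numerator = (1+beta^2)*P*R = 4/27
Denominator = beta^2*P + R = 2/27 + 1/5 = 37/135
F_beta = 20/37

20/37


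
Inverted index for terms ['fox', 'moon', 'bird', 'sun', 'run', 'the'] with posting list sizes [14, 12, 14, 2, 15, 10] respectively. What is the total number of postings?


Summing posting list sizes:
'fox': 14 postings
'moon': 12 postings
'bird': 14 postings
'sun': 2 postings
'run': 15 postings
'the': 10 postings
Total = 14 + 12 + 14 + 2 + 15 + 10 = 67

67


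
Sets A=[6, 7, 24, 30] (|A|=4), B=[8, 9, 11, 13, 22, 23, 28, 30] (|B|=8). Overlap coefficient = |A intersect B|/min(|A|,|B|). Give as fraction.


A intersect B = [30]
|A intersect B| = 1
min(|A|, |B|) = min(4, 8) = 4
Overlap = 1 / 4 = 1/4

1/4


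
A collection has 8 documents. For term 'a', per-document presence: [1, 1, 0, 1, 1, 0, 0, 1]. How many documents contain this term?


Checking each document for 'a':
Doc 1: present
Doc 2: present
Doc 3: absent
Doc 4: present
Doc 5: present
Doc 6: absent
Doc 7: absent
Doc 8: present
df = sum of presences = 1 + 1 + 0 + 1 + 1 + 0 + 0 + 1 = 5

5


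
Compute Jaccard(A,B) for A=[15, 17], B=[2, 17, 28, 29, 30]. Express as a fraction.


A intersect B = [17]
|A intersect B| = 1
A union B = [2, 15, 17, 28, 29, 30]
|A union B| = 6
Jaccard = 1/6 = 1/6

1/6


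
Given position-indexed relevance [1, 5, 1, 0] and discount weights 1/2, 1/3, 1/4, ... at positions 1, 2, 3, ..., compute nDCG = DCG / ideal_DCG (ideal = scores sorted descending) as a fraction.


Position discount weights w_i = 1/(i+1) for i=1..4:
Weights = [1/2, 1/3, 1/4, 1/5]
Actual relevance: [1, 5, 1, 0]
DCG = 1/2 + 5/3 + 1/4 + 0/5 = 29/12
Ideal relevance (sorted desc): [5, 1, 1, 0]
Ideal DCG = 5/2 + 1/3 + 1/4 + 0/5 = 37/12
nDCG = DCG / ideal_DCG = 29/12 / 37/12 = 29/37

29/37


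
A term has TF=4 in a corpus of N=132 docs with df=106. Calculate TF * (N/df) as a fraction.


TF * (N/df)
= 4 * (132/106)
= 4 * 66/53
= 264/53

264/53


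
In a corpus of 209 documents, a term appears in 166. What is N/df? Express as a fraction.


IDF ratio = N / df
= 209 / 166
= 209/166

209/166


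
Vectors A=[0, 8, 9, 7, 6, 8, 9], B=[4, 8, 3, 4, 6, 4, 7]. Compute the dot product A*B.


Dot product = sum of element-wise products
A[0]*B[0] = 0*4 = 0
A[1]*B[1] = 8*8 = 64
A[2]*B[2] = 9*3 = 27
A[3]*B[3] = 7*4 = 28
A[4]*B[4] = 6*6 = 36
A[5]*B[5] = 8*4 = 32
A[6]*B[6] = 9*7 = 63
Sum = 0 + 64 + 27 + 28 + 36 + 32 + 63 = 250

250


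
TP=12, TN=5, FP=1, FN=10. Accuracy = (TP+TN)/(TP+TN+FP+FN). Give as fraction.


Accuracy = (TP + TN) / (TP + TN + FP + FN)
TP + TN = 12 + 5 = 17
Total = 12 + 5 + 1 + 10 = 28
Accuracy = 17 / 28 = 17/28

17/28


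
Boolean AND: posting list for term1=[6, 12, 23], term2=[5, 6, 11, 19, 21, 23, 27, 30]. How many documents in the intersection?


Boolean AND: find intersection of posting lists
term1 docs: [6, 12, 23]
term2 docs: [5, 6, 11, 19, 21, 23, 27, 30]
Intersection: [6, 23]
|intersection| = 2

2


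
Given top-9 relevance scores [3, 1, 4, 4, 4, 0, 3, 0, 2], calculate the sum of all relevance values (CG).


Cumulative Gain = sum of relevance scores
Position 1: rel=3, running sum=3
Position 2: rel=1, running sum=4
Position 3: rel=4, running sum=8
Position 4: rel=4, running sum=12
Position 5: rel=4, running sum=16
Position 6: rel=0, running sum=16
Position 7: rel=3, running sum=19
Position 8: rel=0, running sum=19
Position 9: rel=2, running sum=21
CG = 21

21


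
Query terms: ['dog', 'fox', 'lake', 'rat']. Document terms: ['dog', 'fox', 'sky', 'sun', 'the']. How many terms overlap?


Query terms: ['dog', 'fox', 'lake', 'rat']
Document terms: ['dog', 'fox', 'sky', 'sun', 'the']
Common terms: ['dog', 'fox']
Overlap count = 2

2


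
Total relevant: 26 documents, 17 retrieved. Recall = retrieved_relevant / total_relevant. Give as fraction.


Recall = retrieved_relevant / total_relevant
= 17 / 26
= 17 / (17 + 9)
= 17/26

17/26


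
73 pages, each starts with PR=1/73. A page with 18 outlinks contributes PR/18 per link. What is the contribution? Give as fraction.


Initial PR = 1/73 = 1/73
Outlinks = 18
Contribution per link = PR / outlinks
= 1/73 / 18
= 1/1314

1/1314


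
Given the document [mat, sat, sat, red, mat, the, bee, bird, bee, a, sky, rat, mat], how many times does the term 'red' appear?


Document has 13 words
Scanning for 'red':
Found at positions: [3]
Count = 1

1


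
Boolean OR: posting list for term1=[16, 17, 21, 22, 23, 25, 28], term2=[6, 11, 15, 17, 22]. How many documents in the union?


Boolean OR: find union of posting lists
term1 docs: [16, 17, 21, 22, 23, 25, 28]
term2 docs: [6, 11, 15, 17, 22]
Union: [6, 11, 15, 16, 17, 21, 22, 23, 25, 28]
|union| = 10

10


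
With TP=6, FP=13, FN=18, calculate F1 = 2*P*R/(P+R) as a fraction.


F1 = 2 * P * R / (P + R)
P = TP/(TP+FP) = 6/19 = 6/19
R = TP/(TP+FN) = 6/24 = 1/4
2 * P * R = 2 * 6/19 * 1/4 = 3/19
P + R = 6/19 + 1/4 = 43/76
F1 = 3/19 / 43/76 = 12/43

12/43


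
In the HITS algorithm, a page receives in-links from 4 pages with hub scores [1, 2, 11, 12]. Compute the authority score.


Authority = sum of hub scores of in-linkers
In-link 1: hub score = 1
In-link 2: hub score = 2
In-link 3: hub score = 11
In-link 4: hub score = 12
Authority = 1 + 2 + 11 + 12 = 26

26


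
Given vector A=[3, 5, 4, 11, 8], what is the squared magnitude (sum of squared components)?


|A|^2 = sum of squared components
A[0]^2 = 3^2 = 9
A[1]^2 = 5^2 = 25
A[2]^2 = 4^2 = 16
A[3]^2 = 11^2 = 121
A[4]^2 = 8^2 = 64
Sum = 9 + 25 + 16 + 121 + 64 = 235

235


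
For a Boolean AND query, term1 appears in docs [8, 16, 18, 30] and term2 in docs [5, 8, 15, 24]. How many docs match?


Boolean AND: find intersection of posting lists
term1 docs: [8, 16, 18, 30]
term2 docs: [5, 8, 15, 24]
Intersection: [8]
|intersection| = 1

1


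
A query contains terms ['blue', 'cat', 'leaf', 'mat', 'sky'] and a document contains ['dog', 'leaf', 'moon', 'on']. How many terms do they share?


Query terms: ['blue', 'cat', 'leaf', 'mat', 'sky']
Document terms: ['dog', 'leaf', 'moon', 'on']
Common terms: ['leaf']
Overlap count = 1

1


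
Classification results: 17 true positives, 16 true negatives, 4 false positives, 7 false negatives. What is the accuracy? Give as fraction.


Accuracy = (TP + TN) / (TP + TN + FP + FN)
TP + TN = 17 + 16 = 33
Total = 17 + 16 + 4 + 7 = 44
Accuracy = 33 / 44 = 3/4

3/4


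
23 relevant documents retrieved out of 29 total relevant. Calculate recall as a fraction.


Recall = retrieved_relevant / total_relevant
= 23 / 29
= 23 / (23 + 6)
= 23/29

23/29


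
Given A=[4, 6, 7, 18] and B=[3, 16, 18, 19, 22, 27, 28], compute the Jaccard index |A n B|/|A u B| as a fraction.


A intersect B = [18]
|A intersect B| = 1
A union B = [3, 4, 6, 7, 16, 18, 19, 22, 27, 28]
|A union B| = 10
Jaccard = 1/10 = 1/10

1/10


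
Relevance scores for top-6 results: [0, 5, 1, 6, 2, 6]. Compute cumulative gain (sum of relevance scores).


Cumulative Gain = sum of relevance scores
Position 1: rel=0, running sum=0
Position 2: rel=5, running sum=5
Position 3: rel=1, running sum=6
Position 4: rel=6, running sum=12
Position 5: rel=2, running sum=14
Position 6: rel=6, running sum=20
CG = 20

20


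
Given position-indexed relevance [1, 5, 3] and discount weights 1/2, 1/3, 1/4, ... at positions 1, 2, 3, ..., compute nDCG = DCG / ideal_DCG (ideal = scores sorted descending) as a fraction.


Position discount weights w_i = 1/(i+1) for i=1..3:
Weights = [1/2, 1/3, 1/4]
Actual relevance: [1, 5, 3]
DCG = 1/2 + 5/3 + 3/4 = 35/12
Ideal relevance (sorted desc): [5, 3, 1]
Ideal DCG = 5/2 + 3/3 + 1/4 = 15/4
nDCG = DCG / ideal_DCG = 35/12 / 15/4 = 7/9

7/9


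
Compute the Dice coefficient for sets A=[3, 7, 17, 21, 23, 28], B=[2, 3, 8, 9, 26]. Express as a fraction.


A intersect B = [3]
|A intersect B| = 1
|A| = 6, |B| = 5
Dice = 2*1 / (6+5)
= 2 / 11 = 2/11

2/11


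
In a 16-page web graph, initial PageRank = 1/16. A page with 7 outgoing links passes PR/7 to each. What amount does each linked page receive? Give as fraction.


Initial PR = 1/16 = 1/16
Outlinks = 7
Contribution per link = PR / outlinks
= 1/16 / 7
= 1/112

1/112


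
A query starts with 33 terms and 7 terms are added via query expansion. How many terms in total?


Original terms: 33
Expansion terms: 7
Total = 33 + 7 = 40

40


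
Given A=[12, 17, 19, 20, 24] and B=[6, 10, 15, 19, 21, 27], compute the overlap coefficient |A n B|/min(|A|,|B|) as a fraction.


A intersect B = [19]
|A intersect B| = 1
min(|A|, |B|) = min(5, 6) = 5
Overlap = 1 / 5 = 1/5

1/5


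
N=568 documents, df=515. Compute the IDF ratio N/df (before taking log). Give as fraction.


IDF ratio = N / df
= 568 / 515
= 568/515

568/515


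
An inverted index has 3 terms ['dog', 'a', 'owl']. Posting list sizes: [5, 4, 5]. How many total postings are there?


Summing posting list sizes:
'dog': 5 postings
'a': 4 postings
'owl': 5 postings
Total = 5 + 4 + 5 = 14

14


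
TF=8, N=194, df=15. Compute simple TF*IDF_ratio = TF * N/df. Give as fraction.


TF * (N/df)
= 8 * (194/15)
= 8 * 194/15
= 1552/15

1552/15


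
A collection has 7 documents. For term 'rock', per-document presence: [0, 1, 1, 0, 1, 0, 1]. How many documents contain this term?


Checking each document for 'rock':
Doc 1: absent
Doc 2: present
Doc 3: present
Doc 4: absent
Doc 5: present
Doc 6: absent
Doc 7: present
df = sum of presences = 0 + 1 + 1 + 0 + 1 + 0 + 1 = 4

4


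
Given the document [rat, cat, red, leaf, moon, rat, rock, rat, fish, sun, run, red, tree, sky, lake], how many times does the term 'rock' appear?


Document has 15 words
Scanning for 'rock':
Found at positions: [6]
Count = 1

1


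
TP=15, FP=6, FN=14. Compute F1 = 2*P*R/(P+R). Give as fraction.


F1 = 2 * P * R / (P + R)
P = TP/(TP+FP) = 15/21 = 5/7
R = TP/(TP+FN) = 15/29 = 15/29
2 * P * R = 2 * 5/7 * 15/29 = 150/203
P + R = 5/7 + 15/29 = 250/203
F1 = 150/203 / 250/203 = 3/5

3/5


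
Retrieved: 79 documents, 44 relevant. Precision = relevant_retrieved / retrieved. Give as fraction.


Precision = relevant_retrieved / total_retrieved
= 44 / 79
= 44 / (44 + 35)
= 44/79

44/79


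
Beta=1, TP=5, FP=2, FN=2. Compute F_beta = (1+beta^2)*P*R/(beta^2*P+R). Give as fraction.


P = TP/(TP+FP) = 5/7 = 5/7
R = TP/(TP+FN) = 5/7 = 5/7
beta^2 = 1^2 = 1
(1 + beta^2) = 2
Numerator = (1+beta^2)*P*R = 50/49
Denominator = beta^2*P + R = 5/7 + 5/7 = 10/7
F_beta = 5/7

5/7


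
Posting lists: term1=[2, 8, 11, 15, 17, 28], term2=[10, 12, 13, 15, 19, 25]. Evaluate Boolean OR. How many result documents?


Boolean OR: find union of posting lists
term1 docs: [2, 8, 11, 15, 17, 28]
term2 docs: [10, 12, 13, 15, 19, 25]
Union: [2, 8, 10, 11, 12, 13, 15, 17, 19, 25, 28]
|union| = 11

11


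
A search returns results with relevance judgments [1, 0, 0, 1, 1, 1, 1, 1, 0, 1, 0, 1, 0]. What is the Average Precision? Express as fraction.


Computing P@k for each relevant position:
Position 1: relevant, P@1 = 1/1 = 1
Position 2: not relevant
Position 3: not relevant
Position 4: relevant, P@4 = 2/4 = 1/2
Position 5: relevant, P@5 = 3/5 = 3/5
Position 6: relevant, P@6 = 4/6 = 2/3
Position 7: relevant, P@7 = 5/7 = 5/7
Position 8: relevant, P@8 = 6/8 = 3/4
Position 9: not relevant
Position 10: relevant, P@10 = 7/10 = 7/10
Position 11: not relevant
Position 12: relevant, P@12 = 8/12 = 2/3
Position 13: not relevant
Sum of P@k = 1 + 1/2 + 3/5 + 2/3 + 5/7 + 3/4 + 7/10 + 2/3 = 2351/420
AP = 2351/420 / 8 = 2351/3360

2351/3360


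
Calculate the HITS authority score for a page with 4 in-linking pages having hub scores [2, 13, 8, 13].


Authority = sum of hub scores of in-linkers
In-link 1: hub score = 2
In-link 2: hub score = 13
In-link 3: hub score = 8
In-link 4: hub score = 13
Authority = 2 + 13 + 8 + 13 = 36

36


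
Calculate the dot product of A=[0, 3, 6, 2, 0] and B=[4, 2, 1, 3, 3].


Dot product = sum of element-wise products
A[0]*B[0] = 0*4 = 0
A[1]*B[1] = 3*2 = 6
A[2]*B[2] = 6*1 = 6
A[3]*B[3] = 2*3 = 6
A[4]*B[4] = 0*3 = 0
Sum = 0 + 6 + 6 + 6 + 0 = 18

18


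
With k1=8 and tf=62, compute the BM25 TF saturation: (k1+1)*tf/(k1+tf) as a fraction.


BM25 TF component = (k1+1)*tf / (k1+tf)
k1 = 8, tf = 62
Numerator = (8+1)*62 = 558
Denominator = 8 + 62 = 70
= 558/70 = 279/35

279/35


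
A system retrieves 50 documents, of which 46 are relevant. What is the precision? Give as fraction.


Precision = relevant_retrieved / total_retrieved
= 46 / 50
= 46 / (46 + 4)
= 23/25

23/25


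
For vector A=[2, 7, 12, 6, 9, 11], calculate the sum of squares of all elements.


|A|^2 = sum of squared components
A[0]^2 = 2^2 = 4
A[1]^2 = 7^2 = 49
A[2]^2 = 12^2 = 144
A[3]^2 = 6^2 = 36
A[4]^2 = 9^2 = 81
A[5]^2 = 11^2 = 121
Sum = 4 + 49 + 144 + 36 + 81 + 121 = 435

435


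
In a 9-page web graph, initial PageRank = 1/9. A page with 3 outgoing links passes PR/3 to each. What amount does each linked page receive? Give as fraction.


Initial PR = 1/9 = 1/9
Outlinks = 3
Contribution per link = PR / outlinks
= 1/9 / 3
= 1/27

1/27


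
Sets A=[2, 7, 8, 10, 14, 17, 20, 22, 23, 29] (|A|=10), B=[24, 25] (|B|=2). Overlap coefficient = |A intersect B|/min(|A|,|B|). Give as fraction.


A intersect B = []
|A intersect B| = 0
min(|A|, |B|) = min(10, 2) = 2
Overlap = 0 / 2 = 0

0


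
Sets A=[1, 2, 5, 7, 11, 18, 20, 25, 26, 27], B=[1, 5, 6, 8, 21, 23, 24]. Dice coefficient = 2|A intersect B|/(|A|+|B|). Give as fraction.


A intersect B = [1, 5]
|A intersect B| = 2
|A| = 10, |B| = 7
Dice = 2*2 / (10+7)
= 4 / 17 = 4/17

4/17


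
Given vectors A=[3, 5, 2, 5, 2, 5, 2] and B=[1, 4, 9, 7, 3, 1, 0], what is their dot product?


Dot product = sum of element-wise products
A[0]*B[0] = 3*1 = 3
A[1]*B[1] = 5*4 = 20
A[2]*B[2] = 2*9 = 18
A[3]*B[3] = 5*7 = 35
A[4]*B[4] = 2*3 = 6
A[5]*B[5] = 5*1 = 5
A[6]*B[6] = 2*0 = 0
Sum = 3 + 20 + 18 + 35 + 6 + 5 + 0 = 87

87


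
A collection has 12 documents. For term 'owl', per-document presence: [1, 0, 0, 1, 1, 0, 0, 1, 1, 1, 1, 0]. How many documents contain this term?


Checking each document for 'owl':
Doc 1: present
Doc 2: absent
Doc 3: absent
Doc 4: present
Doc 5: present
Doc 6: absent
Doc 7: absent
Doc 8: present
Doc 9: present
Doc 10: present
Doc 11: present
Doc 12: absent
df = sum of presences = 1 + 0 + 0 + 1 + 1 + 0 + 0 + 1 + 1 + 1 + 1 + 0 = 7

7
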